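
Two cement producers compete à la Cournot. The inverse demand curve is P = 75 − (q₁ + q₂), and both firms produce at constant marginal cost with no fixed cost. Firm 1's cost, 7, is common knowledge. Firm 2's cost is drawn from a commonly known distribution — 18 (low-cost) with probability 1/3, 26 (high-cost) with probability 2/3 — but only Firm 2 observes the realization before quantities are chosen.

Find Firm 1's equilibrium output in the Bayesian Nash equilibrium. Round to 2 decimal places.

Type-c best response for Firm 2: q₂(c) = (75 − c)/2 − q₁/2.
Firm 1 maximizes expected profit; its first-order condition is 75 − 2q₁ − E[q₂] − 7 = 0.
Substituting E[q₂] and solving: E[c₂] = 23.3333, so q₁ = (75 − 2·7 + 23.3333)/3 = 28.1111.

28.11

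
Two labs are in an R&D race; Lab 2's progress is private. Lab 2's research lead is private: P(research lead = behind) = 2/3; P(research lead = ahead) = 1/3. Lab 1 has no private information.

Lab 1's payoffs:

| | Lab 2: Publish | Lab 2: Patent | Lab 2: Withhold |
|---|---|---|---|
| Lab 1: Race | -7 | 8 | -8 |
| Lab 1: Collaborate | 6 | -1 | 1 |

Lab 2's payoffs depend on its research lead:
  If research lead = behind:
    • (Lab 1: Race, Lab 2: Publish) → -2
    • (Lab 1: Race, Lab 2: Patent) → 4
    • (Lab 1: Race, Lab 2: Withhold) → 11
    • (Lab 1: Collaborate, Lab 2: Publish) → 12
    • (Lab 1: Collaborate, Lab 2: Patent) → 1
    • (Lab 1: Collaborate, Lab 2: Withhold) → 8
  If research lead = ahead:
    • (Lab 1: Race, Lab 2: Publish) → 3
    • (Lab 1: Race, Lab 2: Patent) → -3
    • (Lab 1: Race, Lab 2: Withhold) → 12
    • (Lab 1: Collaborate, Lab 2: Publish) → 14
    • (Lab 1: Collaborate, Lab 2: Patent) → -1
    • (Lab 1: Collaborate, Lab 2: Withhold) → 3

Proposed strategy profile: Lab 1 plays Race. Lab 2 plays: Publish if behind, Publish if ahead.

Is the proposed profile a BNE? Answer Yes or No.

No

Lab 1 plays Race: E[Race] = 2/3·(-7) + 1/3·(-7) = -7; E[Collaborate] = 6. Not best-responding. ✗
Lab 2 (research lead behind), facing Race: Publish gives -2, Patent gives 4, Withhold gives 11. Proposed Publish is not best — profitable deviation exists. ✗
Lab 2 (research lead ahead), facing Race: Publish gives 3, Patent gives -3, Withhold gives 12. Proposed Publish is not best — profitable deviation exists. ✗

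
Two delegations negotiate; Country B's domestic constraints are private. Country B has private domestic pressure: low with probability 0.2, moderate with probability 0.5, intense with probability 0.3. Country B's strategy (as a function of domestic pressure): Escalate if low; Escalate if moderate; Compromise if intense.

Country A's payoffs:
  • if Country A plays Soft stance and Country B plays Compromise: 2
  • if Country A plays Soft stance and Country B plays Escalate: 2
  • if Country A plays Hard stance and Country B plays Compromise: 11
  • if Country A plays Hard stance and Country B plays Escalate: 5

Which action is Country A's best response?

E[Soft stance] = 0.2·(2) + 0.5·(2) + 0.3·(2) = 2
E[Hard stance] = 0.2·(5) + 0.5·(5) + 0.3·(11) = 6.8
Best response: Hard stance (6.8 is the largest).

Hard stance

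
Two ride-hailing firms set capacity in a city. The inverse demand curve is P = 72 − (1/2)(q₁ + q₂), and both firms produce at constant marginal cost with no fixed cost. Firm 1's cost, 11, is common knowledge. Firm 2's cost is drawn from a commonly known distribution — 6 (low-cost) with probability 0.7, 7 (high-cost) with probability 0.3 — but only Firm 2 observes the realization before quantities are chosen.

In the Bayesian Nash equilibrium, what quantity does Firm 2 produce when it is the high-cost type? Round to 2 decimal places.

46.23

Firm 2 with cost c maximizes (72 − (1/2)(q₁+q₂) − c)·q₂, giving q₂(c) = (72 − c − (1/2)q₁).
E[c₂] = 0.7·6 + 0.3·7 = 6.3
Firm 1's FOC against E[q₂] yields q₁ = (72 − 2·11 + E[c₂])/(3/2) = (72 − 22 + 6.3)/(3/2) = 37.5333.
q₂(high-cost) = (72 − 7 − (1/2)·37.5333) = 46.2333.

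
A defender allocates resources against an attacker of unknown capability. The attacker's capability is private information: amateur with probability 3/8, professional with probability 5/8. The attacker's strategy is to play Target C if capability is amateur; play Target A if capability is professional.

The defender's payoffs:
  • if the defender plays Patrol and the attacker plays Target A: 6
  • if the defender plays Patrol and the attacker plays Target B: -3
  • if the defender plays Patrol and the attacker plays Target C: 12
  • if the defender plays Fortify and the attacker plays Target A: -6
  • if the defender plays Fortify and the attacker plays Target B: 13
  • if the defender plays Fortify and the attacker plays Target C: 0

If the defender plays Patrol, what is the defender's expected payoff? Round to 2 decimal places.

Take the expectation over the attacker's capability, weighting each type's action by its prior probability.
E[Patrol] = 3/8·12 + 5/8·6 = 9/2 + 15/4 = 33/4

8.25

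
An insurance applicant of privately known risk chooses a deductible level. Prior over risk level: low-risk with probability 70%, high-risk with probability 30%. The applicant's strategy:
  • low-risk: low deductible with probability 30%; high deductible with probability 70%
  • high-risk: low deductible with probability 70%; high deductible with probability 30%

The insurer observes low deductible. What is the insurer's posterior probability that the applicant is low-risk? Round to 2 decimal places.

P(low deductible) = 0.7·0.3 + 0.3·0.7 = 0.42
P(low-risk | low deductible) = (0.7·0.3) / 0.42 = 0.21 / 0.42 = 0.5

0.50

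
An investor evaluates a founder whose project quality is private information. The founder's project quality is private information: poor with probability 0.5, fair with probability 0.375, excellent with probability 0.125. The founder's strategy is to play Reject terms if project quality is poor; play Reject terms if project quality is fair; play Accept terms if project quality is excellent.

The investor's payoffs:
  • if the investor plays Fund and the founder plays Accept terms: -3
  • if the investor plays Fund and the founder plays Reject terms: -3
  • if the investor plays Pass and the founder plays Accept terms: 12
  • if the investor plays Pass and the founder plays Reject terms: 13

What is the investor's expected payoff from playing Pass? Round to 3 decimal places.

E[Pass] = 0.5·13 + 0.375·13 + 0.125·12 = 6.5 + 4.875 + 1.5 = 12.875

12.875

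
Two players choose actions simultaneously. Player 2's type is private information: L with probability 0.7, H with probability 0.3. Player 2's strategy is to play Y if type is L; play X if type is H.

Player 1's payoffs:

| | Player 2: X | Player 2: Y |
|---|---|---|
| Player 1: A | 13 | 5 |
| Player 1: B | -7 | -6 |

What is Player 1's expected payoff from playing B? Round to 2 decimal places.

E[B] = 0.7·(-6) + 0.3·(-7) = (-4.2) + (-2.1) = -6.3

-6.30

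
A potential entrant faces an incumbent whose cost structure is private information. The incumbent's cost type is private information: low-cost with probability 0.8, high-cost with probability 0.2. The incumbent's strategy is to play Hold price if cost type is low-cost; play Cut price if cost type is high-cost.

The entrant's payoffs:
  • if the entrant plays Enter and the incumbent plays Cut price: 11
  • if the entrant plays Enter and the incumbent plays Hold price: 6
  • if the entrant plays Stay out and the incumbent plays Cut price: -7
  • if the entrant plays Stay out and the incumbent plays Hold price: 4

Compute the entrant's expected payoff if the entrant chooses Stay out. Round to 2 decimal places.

E[Stay out] = 0.8·4 + 0.2·(-7) = 3.2 + (-1.4) = 1.8

1.80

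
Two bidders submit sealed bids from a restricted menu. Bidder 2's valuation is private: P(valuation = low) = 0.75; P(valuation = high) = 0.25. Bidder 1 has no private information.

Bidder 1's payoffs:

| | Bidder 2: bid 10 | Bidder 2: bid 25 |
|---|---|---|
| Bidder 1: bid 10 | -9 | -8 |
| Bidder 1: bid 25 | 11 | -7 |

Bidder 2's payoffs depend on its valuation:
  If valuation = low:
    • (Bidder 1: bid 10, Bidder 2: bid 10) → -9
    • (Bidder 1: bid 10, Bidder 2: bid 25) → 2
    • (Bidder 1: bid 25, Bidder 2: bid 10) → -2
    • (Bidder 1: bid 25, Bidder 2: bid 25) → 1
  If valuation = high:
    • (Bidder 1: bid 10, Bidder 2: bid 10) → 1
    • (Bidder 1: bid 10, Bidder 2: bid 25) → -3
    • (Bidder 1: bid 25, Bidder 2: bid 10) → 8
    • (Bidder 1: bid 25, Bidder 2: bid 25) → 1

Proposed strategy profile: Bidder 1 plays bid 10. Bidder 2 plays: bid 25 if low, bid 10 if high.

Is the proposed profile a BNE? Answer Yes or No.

No

Bidder 1 plays bid 10: E[bid 10] = 0.75·(-8) + 0.25·(-9) = -8.25; E[bid 25] = -2.5. Not best-responding. ✗
Bidder 2 (valuation low), facing bid 10: bid 10 gives -9, bid 25 gives 2. Proposed bid 25 is best. ✓
Bidder 2 (valuation high), facing bid 10: bid 10 gives 1, bid 25 gives -3. Proposed bid 10 is best. ✓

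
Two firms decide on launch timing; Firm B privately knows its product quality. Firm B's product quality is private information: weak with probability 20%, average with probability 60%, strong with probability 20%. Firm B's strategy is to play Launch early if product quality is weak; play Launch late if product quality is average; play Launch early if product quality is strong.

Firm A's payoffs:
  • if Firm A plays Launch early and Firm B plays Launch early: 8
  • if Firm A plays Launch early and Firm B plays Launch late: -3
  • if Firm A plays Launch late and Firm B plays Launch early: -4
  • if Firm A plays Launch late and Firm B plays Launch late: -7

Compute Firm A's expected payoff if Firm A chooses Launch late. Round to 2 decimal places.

-5.80

Take the expectation over Firm B's product quality, weighting each type's action by its prior probability.
E[Launch late] = 0.2·(-4) + 0.6·(-7) + 0.2·(-4) = (-0.8) + (-4.2) + (-0.8) = -5.8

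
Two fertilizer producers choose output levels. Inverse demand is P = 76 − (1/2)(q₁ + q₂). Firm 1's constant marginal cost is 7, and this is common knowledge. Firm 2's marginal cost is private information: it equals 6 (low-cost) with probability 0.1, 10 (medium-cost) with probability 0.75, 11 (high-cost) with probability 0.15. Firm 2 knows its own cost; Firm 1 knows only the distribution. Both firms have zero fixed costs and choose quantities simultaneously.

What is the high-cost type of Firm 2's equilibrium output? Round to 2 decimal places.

Type-c best response for Firm 2: q₂(c) = (76 − c) − q₁/2.
Firm 1 maximizes expected profit; its first-order condition is 76 − q₁ − (1/2)E[q₂] − 7 = 0.
Substituting E[q₂] and solving: E[c₂] = 9.75, so q₁ = (76 − 2·7 + 9.75)/(3/2) = 47.8333.
q₂(high-cost) = (76 − 11 − (1/2)·47.8333) = 41.0833.

41.08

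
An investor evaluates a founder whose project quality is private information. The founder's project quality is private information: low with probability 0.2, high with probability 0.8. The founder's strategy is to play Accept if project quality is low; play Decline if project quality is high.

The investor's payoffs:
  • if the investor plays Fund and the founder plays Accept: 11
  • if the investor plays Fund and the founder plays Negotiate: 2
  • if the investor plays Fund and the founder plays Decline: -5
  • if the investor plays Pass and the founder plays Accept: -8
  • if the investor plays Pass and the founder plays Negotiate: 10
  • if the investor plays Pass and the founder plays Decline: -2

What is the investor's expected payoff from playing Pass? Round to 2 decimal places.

Take the expectation over the founder's project quality, weighting each type's action by its prior probability.
E[Pass] = 0.2·(-8) + 0.8·(-2) = (-1.6) + (-1.6) = -3.2

-3.20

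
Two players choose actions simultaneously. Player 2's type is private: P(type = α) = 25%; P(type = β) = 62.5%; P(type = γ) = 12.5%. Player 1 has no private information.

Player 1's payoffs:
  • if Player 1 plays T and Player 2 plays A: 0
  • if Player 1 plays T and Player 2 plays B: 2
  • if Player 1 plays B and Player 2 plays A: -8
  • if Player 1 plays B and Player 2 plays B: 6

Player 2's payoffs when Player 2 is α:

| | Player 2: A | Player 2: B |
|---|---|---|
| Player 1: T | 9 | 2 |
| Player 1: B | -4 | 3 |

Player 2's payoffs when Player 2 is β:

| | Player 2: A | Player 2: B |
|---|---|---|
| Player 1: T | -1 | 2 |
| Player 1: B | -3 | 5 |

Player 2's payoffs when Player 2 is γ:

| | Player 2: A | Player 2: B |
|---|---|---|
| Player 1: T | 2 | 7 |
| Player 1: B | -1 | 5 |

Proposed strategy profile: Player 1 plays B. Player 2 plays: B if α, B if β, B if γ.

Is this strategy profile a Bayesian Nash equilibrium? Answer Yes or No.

Yes

Player 1 plays B: E[B] = 0.25·(6) + 0.625·(6) + 0.125·(6) = 6; E[T] = 2. Best-responding. ✓
Player 2 (type α), facing B: A gives -4, B gives 3. Proposed B is best. ✓
Player 2 (type β), facing B: A gives -3, B gives 5. Proposed B is best. ✓
Player 2 (type γ), facing B: A gives -1, B gives 5. Proposed B is best. ✓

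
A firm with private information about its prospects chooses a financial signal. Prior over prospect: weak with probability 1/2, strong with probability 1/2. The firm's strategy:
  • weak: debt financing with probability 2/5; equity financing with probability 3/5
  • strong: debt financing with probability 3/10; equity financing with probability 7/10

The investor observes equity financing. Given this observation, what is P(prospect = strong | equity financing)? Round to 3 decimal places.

Apply Bayes' rule using the sender's strategy as the likelihood.
P(equity financing) = (1/2)·(3/5) + (1/2)·(7/10) = 13/20
P(strong | equity financing) = ((1/2)·(7/10)) / (13/20) = (7/20) / (13/20) = 7/13

0.538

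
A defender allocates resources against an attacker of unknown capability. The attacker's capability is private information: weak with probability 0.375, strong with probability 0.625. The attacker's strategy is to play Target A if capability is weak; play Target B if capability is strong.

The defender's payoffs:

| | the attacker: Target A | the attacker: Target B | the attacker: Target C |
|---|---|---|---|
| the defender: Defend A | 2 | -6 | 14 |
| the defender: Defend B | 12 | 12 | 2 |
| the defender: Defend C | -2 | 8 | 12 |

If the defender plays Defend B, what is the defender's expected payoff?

E[Defend B] = 0.375·12 + 0.625·12 = 4.5 + 7.5 = 12

12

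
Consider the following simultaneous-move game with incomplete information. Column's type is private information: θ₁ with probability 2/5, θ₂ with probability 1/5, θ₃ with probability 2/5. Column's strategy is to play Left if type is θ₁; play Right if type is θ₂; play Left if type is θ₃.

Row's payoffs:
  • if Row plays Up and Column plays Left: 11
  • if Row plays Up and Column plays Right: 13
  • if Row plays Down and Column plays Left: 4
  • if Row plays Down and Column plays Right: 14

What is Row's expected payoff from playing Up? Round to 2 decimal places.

11.40

E[Up] = 2/5·11 + 1/5·13 + 2/5·11 = 22/5 + 13/5 + 22/5 = 57/5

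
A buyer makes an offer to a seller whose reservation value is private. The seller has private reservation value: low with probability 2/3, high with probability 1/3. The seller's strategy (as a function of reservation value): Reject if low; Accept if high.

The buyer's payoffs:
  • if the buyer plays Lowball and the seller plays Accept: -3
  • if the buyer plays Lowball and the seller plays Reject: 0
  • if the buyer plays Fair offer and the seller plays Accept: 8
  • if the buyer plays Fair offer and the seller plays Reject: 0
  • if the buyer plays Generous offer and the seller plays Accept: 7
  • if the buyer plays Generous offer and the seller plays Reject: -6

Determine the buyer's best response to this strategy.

Fair offer

E[Lowball] = 2/3·(0) + 1/3·(-3) = -1
E[Fair offer] = 2/3·(0) + 1/3·(8) = 8/3
E[Generous offer] = 2/3·(-6) + 1/3·(7) = -5/3
Best response: Fair offer (8/3 is the largest).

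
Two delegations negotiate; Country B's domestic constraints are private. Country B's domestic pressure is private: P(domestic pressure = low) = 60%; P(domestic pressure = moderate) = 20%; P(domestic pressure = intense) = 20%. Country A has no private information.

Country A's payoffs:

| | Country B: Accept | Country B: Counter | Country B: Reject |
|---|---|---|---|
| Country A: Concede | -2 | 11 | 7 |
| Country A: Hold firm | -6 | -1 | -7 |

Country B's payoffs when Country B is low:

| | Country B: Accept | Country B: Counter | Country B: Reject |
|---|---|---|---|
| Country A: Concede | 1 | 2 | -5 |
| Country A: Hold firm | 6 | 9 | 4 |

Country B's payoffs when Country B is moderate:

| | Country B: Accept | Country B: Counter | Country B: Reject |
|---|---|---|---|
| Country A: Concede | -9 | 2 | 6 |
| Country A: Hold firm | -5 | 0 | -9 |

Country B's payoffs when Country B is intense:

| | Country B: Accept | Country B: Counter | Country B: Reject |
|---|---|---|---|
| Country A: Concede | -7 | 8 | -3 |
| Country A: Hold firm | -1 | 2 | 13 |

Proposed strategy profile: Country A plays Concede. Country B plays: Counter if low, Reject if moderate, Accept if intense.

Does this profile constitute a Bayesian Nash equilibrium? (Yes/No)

No

A profile is a BNE iff every type of every player is best-responding given beliefs about the other side.
Country A plays Concede: E[Concede] = 0.6·(11) + 0.2·(7) + 0.2·(-2) = 7.6; E[Hold firm] = -3.2. Best-responding. ✓
Country B (domestic pressure low), facing Concede: Accept gives 1, Counter gives 2, Reject gives -5. Proposed Counter is best. ✓
Country B (domestic pressure moderate), facing Concede: Accept gives -9, Counter gives 2, Reject gives 6. Proposed Reject is best. ✓
Country B (domestic pressure intense), facing Concede: Accept gives -7, Counter gives 8, Reject gives -3. Proposed Accept is not best — profitable deviation exists. ✗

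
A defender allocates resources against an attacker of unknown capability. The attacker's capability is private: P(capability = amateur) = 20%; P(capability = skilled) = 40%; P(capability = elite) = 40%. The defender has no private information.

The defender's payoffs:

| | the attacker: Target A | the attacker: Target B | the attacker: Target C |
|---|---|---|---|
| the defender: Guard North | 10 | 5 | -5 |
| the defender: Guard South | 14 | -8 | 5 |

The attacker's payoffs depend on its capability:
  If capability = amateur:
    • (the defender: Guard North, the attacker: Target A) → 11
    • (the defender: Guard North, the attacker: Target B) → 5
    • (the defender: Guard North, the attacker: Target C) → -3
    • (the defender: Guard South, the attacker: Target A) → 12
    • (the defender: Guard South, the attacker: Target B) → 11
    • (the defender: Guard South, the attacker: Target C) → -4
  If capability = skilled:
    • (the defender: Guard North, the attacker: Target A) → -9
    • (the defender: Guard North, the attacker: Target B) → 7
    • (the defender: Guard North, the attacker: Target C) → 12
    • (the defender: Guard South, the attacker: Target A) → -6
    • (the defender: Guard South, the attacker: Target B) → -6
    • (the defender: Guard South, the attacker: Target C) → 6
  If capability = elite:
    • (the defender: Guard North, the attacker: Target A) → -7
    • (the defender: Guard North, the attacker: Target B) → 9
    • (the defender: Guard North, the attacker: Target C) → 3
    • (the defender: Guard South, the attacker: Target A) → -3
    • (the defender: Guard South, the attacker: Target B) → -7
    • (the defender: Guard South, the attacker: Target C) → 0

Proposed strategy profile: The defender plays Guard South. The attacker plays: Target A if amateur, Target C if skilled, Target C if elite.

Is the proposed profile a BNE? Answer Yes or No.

A profile is a BNE iff every type of every player is best-responding given beliefs about the other side.
The defender plays Guard South: E[Guard South] = 0.2·(14) + 0.4·(5) + 0.4·(5) = 6.8; E[Guard North] = -2. Best-responding. ✓
The attacker (capability amateur), facing Guard South: Target A gives 12, Target B gives 11, Target C gives -4. Proposed Target A is best. ✓
The attacker (capability skilled), facing Guard South: Target A gives -6, Target B gives -6, Target C gives 6. Proposed Target C is best. ✓
The attacker (capability elite), facing Guard South: Target A gives -3, Target B gives -7, Target C gives 0. Proposed Target C is best. ✓

Yes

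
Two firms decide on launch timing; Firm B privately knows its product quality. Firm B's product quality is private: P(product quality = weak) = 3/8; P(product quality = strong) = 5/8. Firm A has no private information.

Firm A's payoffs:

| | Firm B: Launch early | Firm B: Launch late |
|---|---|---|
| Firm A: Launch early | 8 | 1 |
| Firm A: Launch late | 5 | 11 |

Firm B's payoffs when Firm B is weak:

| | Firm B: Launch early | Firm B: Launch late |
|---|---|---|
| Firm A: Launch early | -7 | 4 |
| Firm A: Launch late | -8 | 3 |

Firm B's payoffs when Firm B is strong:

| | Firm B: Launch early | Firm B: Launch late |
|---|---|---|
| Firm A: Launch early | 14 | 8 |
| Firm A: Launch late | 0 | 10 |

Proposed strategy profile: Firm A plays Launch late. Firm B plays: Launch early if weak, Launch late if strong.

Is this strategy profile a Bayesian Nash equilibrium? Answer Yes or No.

A profile is a BNE iff every type of every player is best-responding given beliefs about the other side.
Firm A plays Launch late: E[Launch late] = 3/8·(5) + 5/8·(11) = 35/4; E[Launch early] = 29/8. Best-responding. ✓
Firm B (product quality weak), facing Launch late: Launch early gives -8, Launch late gives 3. Proposed Launch early is not best — profitable deviation exists. ✗
Firm B (product quality strong), facing Launch late: Launch early gives 0, Launch late gives 10. Proposed Launch late is best. ✓

No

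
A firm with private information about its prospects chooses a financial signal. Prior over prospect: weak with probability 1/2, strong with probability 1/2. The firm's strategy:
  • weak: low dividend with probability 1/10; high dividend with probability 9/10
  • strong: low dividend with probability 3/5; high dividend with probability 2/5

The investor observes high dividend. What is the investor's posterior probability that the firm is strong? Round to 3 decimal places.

0.308

P(high dividend) = (1/2)·(9/10) + (1/2)·(2/5) = 13/20
P(strong | high dividend) = ((1/2)·(2/5)) / (13/20) = (1/5) / (13/20) = 4/13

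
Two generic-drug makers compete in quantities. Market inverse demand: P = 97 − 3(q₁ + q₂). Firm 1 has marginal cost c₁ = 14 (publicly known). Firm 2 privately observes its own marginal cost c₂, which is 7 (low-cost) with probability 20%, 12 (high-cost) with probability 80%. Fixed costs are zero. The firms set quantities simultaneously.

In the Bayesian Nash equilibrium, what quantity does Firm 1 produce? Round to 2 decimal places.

8.89

Each type of Firm 2 best-responds to q₁; Firm 1 best-responds to the expected q₂ over Firm 2's types.
Firm 2 with cost c maximizes (97 − 3(q₁+q₂) − c)·q₂, giving q₂(c) = (97 − c − 3q₁)/6.
E[c₂] = 0.2·7 + 0.8·12 = 11
Firm 1's FOC against E[q₂] yields q₁ = (97 − 2·14 + E[c₂])/9 = (97 − 28 + 11)/9 = 8.88889.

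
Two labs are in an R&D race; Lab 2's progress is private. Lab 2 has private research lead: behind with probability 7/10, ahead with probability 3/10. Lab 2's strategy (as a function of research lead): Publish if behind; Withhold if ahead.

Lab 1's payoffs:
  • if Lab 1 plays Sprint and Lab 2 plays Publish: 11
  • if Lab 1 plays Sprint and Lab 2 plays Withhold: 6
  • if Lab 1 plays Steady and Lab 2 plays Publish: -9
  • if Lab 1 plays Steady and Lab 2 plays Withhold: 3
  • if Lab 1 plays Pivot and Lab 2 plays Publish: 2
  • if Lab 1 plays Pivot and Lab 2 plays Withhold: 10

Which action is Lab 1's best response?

Sprint

E[Sprint] = 7/10·(11) + 3/10·(6) = 19/2
E[Steady] = 7/10·(-9) + 3/10·(3) = -27/5
E[Pivot] = 7/10·(2) + 3/10·(10) = 22/5
Best response: Sprint (19/2 is the largest).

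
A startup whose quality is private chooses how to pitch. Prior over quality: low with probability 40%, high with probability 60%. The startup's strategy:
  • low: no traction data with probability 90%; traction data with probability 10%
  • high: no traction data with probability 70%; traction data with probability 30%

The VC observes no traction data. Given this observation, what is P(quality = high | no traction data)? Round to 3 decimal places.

0.538

P(no traction data) = 0.4·0.9 + 0.6·0.7 = 0.78
P(high | no traction data) = (0.6·0.7) / 0.78 = 0.42 / 0.78 = 0.538462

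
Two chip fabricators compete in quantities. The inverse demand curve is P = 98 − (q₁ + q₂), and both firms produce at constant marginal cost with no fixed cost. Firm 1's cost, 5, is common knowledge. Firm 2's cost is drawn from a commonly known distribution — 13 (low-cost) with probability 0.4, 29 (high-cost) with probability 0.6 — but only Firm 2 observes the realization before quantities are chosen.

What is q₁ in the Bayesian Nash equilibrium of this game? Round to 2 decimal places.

Type-c best response for Firm 2: q₂(c) = (98 − c)/2 − q₁/2.
Firm 1 maximizes expected profit; its first-order condition is 98 − 2q₁ − E[q₂] − 5 = 0.
Substituting E[q₂] and solving: E[c₂] = 22.6, so q₁ = (98 − 2·5 + 22.6)/3 = 36.8667.

36.87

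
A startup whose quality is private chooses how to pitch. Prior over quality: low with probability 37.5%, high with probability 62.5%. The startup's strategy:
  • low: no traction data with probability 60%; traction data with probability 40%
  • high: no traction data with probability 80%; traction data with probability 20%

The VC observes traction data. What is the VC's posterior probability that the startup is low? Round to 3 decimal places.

0.545

P(traction data) = 0.375·0.4 + 0.625·0.2 = 0.275
P(low | traction data) = (0.375·0.4) / 0.275 = 0.15 / 0.275 = 0.545455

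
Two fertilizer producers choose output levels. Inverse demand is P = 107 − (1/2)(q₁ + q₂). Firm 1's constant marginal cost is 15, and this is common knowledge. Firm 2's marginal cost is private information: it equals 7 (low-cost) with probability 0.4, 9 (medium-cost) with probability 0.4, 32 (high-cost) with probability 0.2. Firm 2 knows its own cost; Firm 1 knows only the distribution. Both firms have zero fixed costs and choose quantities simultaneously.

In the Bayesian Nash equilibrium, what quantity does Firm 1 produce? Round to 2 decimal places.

59.87

Each type of Firm 2 best-responds to q₁; Firm 1 best-responds to the expected q₂ over Firm 2's types.
Firm 2 with cost c maximizes (107 − (1/2)(q₁+q₂) − c)·q₂, giving q₂(c) = (107 − c − (1/2)q₁).
E[c₂] = 0.4·7 + 0.4·9 + 0.2·32 = 12.8
Firm 1's FOC against E[q₂] yields q₁ = (107 − 2·15 + E[c₂])/(3/2) = (107 − 30 + 12.8)/(3/2) = 59.8667.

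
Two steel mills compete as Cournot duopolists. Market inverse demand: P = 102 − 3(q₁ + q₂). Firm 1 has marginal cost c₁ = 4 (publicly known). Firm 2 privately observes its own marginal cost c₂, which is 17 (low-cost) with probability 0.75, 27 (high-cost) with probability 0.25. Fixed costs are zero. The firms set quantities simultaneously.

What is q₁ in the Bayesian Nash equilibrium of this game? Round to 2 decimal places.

Firm 2 with cost c maximizes (102 − 3(q₁+q₂) − c)·q₂, giving q₂(c) = (102 − c − 3q₁)/6.
E[c₂] = 0.75·17 + 0.25·27 = 19.5
Firm 1's FOC against E[q₂] yields q₁ = (102 − 2·4 + E[c₂])/9 = (102 − 8 + 19.5)/9 = 12.6111.

12.61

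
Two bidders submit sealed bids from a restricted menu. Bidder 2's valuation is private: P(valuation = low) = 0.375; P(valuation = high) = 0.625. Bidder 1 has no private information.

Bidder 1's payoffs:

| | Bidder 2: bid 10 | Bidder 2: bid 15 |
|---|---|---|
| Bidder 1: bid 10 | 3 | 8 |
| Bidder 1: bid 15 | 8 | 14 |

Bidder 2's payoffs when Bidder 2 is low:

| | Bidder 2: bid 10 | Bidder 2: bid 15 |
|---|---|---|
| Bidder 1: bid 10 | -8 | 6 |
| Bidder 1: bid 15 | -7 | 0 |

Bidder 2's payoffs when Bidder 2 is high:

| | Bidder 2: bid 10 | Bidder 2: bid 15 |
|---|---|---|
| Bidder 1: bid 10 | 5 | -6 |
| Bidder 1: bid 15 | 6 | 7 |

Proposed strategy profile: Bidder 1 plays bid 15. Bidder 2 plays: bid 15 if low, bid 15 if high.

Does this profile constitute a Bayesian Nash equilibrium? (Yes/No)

Bidder 1 plays bid 15: E[bid 15] = 0.375·(14) + 0.625·(14) = 14; E[bid 10] = 8. Best-responding. ✓
Bidder 2 (valuation low), facing bid 15: bid 10 gives -7, bid 15 gives 0. Proposed bid 15 is best. ✓
Bidder 2 (valuation high), facing bid 15: bid 10 gives 6, bid 15 gives 7. Proposed bid 15 is best. ✓

Yes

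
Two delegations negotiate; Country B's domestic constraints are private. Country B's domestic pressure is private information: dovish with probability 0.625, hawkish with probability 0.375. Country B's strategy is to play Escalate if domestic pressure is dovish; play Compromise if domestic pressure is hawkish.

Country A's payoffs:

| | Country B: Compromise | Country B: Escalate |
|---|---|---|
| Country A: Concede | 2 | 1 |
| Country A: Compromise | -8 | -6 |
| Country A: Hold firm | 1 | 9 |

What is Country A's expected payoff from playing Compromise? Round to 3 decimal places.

Take the expectation over Country B's domestic pressure, weighting each type's action by its prior probability.
E[Compromise] = 0.625·(-6) + 0.375·(-8) = (-3.75) + (-3) = -6.75

-6.750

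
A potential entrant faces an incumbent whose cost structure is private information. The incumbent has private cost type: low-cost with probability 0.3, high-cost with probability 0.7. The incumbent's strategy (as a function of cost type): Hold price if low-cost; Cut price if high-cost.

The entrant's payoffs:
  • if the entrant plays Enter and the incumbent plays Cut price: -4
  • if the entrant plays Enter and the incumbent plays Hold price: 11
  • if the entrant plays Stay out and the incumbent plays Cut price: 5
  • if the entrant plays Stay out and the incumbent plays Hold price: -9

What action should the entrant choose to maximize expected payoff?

Compute the entrant's expected payoff for each action, taking the expectation over the incumbent's type.
E[Enter] = 0.3·(11) + 0.7·(-4) = 0.5
E[Stay out] = 0.3·(-9) + 0.7·(5) = 0.8
Best response: Stay out (0.8 is the largest).

Stay out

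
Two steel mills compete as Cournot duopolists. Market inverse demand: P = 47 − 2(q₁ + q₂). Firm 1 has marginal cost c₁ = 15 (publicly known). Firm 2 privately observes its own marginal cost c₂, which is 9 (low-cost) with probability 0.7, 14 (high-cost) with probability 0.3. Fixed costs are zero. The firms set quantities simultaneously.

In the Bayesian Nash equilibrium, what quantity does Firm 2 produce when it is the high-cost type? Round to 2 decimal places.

5.96

Each type of Firm 2 best-responds to q₁; Firm 1 best-responds to the expected q₂ over Firm 2's types.
Firm 2 with cost c maximizes (47 − 2(q₁+q₂) − c)·q₂, giving q₂(c) = (47 − c − 2q₁)/4.
E[c₂] = 0.7·9 + 0.3·14 = 10.5
Firm 1's FOC against E[q₂] yields q₁ = (47 − 2·15 + E[c₂])/6 = (47 − 30 + 10.5)/6 = 4.58333.
q₂(high-cost) = (47 − 14 − 2·4.58333)/4 = 5.95833.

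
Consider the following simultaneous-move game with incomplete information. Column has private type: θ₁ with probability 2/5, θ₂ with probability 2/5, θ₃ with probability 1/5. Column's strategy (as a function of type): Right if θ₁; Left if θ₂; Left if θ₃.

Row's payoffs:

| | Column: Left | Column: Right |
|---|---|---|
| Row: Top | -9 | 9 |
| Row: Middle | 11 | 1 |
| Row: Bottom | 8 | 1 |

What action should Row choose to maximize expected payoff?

Middle

Compute Row's expected payoff for each action, taking the expectation over Column's type.
E[Top] = 2/5·(9) + 2/5·(-9) + 1/5·(-9) = -9/5
E[Middle] = 2/5·(1) + 2/5·(11) + 1/5·(11) = 7
E[Bottom] = 2/5·(1) + 2/5·(8) + 1/5·(8) = 26/5
Best response: Middle (7 is the largest).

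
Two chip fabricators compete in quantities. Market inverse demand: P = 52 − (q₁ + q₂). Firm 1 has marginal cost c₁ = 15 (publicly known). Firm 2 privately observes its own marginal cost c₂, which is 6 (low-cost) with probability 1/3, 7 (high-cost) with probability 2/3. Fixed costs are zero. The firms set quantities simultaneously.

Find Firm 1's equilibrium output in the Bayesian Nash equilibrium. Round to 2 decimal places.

Firm 2 with cost c maximizes (52 − (q₁+q₂) − c)·q₂, giving q₂(c) = (52 − c − q₁)/2.
E[c₂] = 1/3·6 + 2/3·7 = 6.66667
Firm 1's FOC against E[q₂] yields q₁ = (52 − 2·15 + E[c₂])/3 = (52 − 30 + 6.66667)/3 = 9.55556.

9.56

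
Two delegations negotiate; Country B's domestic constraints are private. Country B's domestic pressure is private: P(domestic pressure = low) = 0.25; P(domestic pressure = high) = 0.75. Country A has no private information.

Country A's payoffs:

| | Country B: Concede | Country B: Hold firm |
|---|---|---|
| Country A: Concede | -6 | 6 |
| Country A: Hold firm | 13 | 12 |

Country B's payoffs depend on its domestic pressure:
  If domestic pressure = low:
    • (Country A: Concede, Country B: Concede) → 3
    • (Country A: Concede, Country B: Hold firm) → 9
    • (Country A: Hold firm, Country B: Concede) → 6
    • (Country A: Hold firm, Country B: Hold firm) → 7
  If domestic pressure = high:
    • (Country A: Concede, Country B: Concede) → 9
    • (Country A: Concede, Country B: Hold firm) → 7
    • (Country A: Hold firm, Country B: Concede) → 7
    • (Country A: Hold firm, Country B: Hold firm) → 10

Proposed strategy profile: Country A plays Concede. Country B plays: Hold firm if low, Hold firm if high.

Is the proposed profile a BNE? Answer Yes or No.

Country A plays Concede: E[Concede] = 0.25·(6) + 0.75·(6) = 6; E[Hold firm] = 12. Not best-responding. ✗
Country B (domestic pressure low), facing Concede: Concede gives 3, Hold firm gives 9. Proposed Hold firm is best. ✓
Country B (domestic pressure high), facing Concede: Concede gives 9, Hold firm gives 7. Proposed Hold firm is not best — profitable deviation exists. ✗

No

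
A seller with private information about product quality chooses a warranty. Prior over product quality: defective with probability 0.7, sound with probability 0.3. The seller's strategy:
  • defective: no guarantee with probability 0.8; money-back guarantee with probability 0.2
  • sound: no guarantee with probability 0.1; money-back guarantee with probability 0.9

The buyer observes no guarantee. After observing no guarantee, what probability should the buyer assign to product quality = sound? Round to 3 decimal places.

Apply Bayes' rule using the sender's strategy as the likelihood.
P(no guarantee) = 0.7·0.8 + 0.3·0.1 = 0.59
P(sound | no guarantee) = (0.3·0.1) / 0.59 = 0.03 / 0.59 = 0.0508475

0.051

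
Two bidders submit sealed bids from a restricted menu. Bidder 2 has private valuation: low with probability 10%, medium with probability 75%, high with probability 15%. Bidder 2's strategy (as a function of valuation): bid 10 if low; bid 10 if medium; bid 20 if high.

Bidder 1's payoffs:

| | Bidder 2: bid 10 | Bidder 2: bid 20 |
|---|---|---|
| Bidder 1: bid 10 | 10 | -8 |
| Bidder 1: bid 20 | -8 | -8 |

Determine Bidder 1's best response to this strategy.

bid 10

E[bid 10] = 0.1·(10) + 0.75·(10) + 0.15·(-8) = 7.3
E[bid 20] = 0.1·(-8) + 0.75·(-8) + 0.15·(-8) = -8
Best response: bid 10 (7.3 is the largest).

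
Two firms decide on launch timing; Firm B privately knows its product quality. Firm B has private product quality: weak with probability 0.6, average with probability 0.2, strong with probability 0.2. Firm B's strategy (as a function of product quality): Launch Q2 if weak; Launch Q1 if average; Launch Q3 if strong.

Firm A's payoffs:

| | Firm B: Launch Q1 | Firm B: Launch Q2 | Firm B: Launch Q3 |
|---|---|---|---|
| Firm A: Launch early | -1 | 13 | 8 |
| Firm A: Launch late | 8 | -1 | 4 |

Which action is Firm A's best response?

Launch early

Compute Firm A's expected payoff for each action, taking the expectation over Firm B's type.
E[Launch early] = 0.6·(13) + 0.2·(-1) + 0.2·(8) = 9.2
E[Launch late] = 0.6·(-1) + 0.2·(8) + 0.2·(4) = 1.8
Best response: Launch early (9.2 is the largest).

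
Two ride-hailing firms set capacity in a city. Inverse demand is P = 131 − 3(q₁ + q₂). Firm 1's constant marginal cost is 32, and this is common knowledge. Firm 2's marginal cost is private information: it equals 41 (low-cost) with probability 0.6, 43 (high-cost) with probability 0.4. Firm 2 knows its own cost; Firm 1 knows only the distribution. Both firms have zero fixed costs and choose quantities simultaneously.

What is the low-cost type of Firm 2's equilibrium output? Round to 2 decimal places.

Type-c best response for Firm 2: q₂(c) = (131 − c)/6 − q₁/2.
Firm 1 maximizes expected profit; its first-order condition is 131 − 6q₁ − 3E[q₂] − 32 = 0.
Substituting E[q₂] and solving: E[c₂] = 41.8, so q₁ = (131 − 2·32 + 41.8)/9 = 12.0889.
q₂(low-cost) = (131 − 41 − 3·12.0889)/6 = 8.95556.

8.96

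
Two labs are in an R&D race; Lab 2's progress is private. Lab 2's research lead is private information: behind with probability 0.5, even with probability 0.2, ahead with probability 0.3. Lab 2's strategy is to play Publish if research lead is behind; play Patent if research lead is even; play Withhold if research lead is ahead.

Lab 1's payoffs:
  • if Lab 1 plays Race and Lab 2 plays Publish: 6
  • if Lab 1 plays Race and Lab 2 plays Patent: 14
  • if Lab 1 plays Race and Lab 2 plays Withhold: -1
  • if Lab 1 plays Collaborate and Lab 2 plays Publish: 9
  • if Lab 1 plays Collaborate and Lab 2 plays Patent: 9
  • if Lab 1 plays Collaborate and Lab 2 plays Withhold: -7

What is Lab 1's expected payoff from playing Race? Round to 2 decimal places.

5.50

E[Race] = 0.5·6 + 0.2·14 + 0.3·(-1) = 3 + 2.8 + (-0.3) = 5.5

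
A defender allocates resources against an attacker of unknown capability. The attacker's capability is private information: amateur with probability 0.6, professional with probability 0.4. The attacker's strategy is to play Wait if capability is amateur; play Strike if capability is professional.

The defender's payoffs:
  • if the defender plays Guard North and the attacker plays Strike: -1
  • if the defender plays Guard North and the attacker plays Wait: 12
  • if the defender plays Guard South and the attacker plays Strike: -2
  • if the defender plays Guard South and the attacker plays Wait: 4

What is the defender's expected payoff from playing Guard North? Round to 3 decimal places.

6.800

Take the expectation over the attacker's capability, weighting each type's action by its prior probability.
E[Guard North] = 0.6·12 + 0.4·(-1) = 7.2 + (-0.4) = 6.8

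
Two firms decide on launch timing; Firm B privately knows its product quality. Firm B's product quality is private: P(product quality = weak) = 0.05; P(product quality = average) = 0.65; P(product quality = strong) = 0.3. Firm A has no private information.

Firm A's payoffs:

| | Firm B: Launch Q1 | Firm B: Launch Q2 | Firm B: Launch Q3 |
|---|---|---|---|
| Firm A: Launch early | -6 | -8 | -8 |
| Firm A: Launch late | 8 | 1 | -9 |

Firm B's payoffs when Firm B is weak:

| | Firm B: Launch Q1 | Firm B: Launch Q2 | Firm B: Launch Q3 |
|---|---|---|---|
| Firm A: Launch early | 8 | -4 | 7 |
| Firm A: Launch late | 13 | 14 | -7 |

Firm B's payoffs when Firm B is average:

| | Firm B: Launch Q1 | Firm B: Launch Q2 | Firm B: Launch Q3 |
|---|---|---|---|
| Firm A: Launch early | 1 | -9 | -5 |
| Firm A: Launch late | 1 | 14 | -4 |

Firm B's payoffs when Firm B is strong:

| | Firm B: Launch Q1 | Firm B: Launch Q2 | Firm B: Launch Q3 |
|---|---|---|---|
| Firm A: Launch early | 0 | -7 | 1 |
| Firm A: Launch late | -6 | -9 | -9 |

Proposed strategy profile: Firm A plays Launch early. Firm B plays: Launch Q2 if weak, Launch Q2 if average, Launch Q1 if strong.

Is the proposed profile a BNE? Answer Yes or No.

No

A profile is a BNE iff every type of every player is best-responding given beliefs about the other side.
Firm A plays Launch early: E[Launch early] = 0.05·(-8) + 0.65·(-8) + 0.3·(-6) = -7.4; E[Launch late] = 3.1. Not best-responding. ✗
Firm B (product quality weak), facing Launch early: Launch Q1 gives 8, Launch Q2 gives -4, Launch Q3 gives 7. Proposed Launch Q2 is not best — profitable deviation exists. ✗
Firm B (product quality average), facing Launch early: Launch Q1 gives 1, Launch Q2 gives -9, Launch Q3 gives -5. Proposed Launch Q2 is not best — profitable deviation exists. ✗
Firm B (product quality strong), facing Launch early: Launch Q1 gives 0, Launch Q2 gives -7, Launch Q3 gives 1. Proposed Launch Q1 is not best — profitable deviation exists. ✗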